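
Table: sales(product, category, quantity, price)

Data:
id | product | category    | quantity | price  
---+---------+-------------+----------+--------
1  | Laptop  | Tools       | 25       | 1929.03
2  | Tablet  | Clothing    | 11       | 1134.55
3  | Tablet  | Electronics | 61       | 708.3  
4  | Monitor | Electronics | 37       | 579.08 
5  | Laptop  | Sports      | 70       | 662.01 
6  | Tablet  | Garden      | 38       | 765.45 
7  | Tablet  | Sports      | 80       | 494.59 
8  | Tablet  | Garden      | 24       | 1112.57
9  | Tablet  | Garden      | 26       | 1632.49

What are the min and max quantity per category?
SELECT category, MIN(quantity), MAX(quantity)
FROM sales
GROUP BY category

Result:
  Clothing: min=11, max=11
  Electronics: min=37, max=61
  Garden: min=24, max=38
  Sports: min=70, max=80
  Tools: min=25, max=25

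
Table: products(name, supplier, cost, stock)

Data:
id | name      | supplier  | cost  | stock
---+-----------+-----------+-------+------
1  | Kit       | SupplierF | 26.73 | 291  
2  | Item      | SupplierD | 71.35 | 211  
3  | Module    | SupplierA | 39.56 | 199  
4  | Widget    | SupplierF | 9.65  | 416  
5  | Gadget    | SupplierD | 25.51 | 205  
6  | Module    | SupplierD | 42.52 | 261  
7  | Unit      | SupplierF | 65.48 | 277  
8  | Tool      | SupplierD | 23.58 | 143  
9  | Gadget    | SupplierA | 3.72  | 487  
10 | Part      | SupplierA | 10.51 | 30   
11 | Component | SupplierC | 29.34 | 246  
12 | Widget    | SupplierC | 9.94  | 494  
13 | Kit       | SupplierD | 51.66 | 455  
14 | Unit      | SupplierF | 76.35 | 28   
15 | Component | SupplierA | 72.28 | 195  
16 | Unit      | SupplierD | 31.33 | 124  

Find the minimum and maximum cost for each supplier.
SELECT supplier, MIN(cost), MAX(cost)
FROM products
GROUP BY supplier

Result:
  SupplierA: min=3.72, max=72.28
  SupplierC: min=9.94, max=29.34
  SupplierD: min=23.58, max=71.35
  SupplierF: min=9.65, max=76.35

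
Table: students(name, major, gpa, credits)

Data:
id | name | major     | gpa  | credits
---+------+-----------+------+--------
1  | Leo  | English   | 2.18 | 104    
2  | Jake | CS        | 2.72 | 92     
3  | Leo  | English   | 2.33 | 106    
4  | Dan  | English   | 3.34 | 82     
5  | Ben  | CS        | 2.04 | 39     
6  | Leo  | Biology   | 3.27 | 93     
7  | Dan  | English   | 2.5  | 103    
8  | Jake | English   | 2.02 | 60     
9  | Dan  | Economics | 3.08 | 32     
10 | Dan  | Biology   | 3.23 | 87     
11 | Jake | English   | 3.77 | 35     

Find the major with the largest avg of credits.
SELECT major, AVG(credits) as val
FROM students
GROUP BY major
ORDER BY val DESC
LIMIT 1

Result: Biology with avg(credits) = 90.00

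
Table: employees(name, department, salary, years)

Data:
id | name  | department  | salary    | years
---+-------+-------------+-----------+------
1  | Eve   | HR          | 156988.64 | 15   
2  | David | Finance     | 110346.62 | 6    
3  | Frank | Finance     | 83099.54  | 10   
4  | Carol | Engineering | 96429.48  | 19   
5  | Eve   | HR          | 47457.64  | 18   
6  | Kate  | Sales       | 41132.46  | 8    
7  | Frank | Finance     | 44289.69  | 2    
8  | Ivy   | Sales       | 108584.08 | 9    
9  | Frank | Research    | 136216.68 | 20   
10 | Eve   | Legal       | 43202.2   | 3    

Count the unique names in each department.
SELECT department, COUNT(DISTINCT name)
FROM employees
GROUP BY department

Result:
  Engineering: 1 distinct
  Finance: 2 distinct
  HR: 1 distinct
  Legal: 1 distinct
  Research: 1 distinct
  Sales: 2 distinct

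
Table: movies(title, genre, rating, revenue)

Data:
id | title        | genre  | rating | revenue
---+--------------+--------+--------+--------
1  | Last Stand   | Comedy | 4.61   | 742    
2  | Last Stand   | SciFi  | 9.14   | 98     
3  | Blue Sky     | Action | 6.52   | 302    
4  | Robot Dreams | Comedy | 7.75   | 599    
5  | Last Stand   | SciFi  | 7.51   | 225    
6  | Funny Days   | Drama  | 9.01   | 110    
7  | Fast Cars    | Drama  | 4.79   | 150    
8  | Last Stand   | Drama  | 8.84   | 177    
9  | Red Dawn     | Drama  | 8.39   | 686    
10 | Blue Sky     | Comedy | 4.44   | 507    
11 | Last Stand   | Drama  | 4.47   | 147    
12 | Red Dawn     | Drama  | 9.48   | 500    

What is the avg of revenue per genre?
SELECT genre, AVG(revenue) as result
FROM movies
GROUP BY genre

Result:
  Action: 302.00
  Comedy: 616.00
  Drama: 295.00
  SciFi: 161.50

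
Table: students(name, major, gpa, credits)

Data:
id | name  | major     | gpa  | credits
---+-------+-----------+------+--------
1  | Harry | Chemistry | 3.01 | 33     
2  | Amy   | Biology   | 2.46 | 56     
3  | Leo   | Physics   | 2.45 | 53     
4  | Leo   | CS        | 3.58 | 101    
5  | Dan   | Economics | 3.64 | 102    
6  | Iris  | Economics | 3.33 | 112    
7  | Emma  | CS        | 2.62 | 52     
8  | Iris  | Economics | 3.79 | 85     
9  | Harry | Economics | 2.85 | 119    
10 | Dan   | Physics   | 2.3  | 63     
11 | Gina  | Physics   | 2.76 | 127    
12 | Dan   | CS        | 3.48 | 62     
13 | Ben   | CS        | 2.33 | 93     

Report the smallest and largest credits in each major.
SELECT major, MIN(credits), MAX(credits)
FROM students
GROUP BY major

Result:
  Biology: min=56, max=56
  CS: min=52, max=101
  Chemistry: min=33, max=33
  Economics: min=85, max=119
  Physics: min=53, max=127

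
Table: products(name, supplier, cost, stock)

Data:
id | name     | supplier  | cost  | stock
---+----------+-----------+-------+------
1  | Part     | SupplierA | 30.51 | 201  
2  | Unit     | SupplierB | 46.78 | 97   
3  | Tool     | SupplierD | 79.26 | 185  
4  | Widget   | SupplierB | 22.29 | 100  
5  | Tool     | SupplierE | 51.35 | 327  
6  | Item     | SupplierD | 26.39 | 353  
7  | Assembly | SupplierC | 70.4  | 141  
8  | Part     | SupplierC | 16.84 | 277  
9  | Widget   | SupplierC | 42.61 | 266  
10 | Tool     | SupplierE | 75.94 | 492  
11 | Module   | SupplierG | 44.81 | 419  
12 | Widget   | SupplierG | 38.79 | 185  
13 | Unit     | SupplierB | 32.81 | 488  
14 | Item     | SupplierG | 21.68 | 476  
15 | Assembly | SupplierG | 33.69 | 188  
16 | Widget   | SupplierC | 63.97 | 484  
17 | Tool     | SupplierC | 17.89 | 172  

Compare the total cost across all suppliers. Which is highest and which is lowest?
SELECT supplier, SUM(cost)
FROM products
GROUP BY supplier
ORDER BY SUM(cost)

All groups:
  SupplierA: 30.51
  SupplierB: 101.88
  SupplierD: 105.65
  SupplierE: 127.29
  SupplierG: 138.97
  SupplierC: 211.71

Highest: SupplierC (211.71)
Lowest: SupplierA (30.51)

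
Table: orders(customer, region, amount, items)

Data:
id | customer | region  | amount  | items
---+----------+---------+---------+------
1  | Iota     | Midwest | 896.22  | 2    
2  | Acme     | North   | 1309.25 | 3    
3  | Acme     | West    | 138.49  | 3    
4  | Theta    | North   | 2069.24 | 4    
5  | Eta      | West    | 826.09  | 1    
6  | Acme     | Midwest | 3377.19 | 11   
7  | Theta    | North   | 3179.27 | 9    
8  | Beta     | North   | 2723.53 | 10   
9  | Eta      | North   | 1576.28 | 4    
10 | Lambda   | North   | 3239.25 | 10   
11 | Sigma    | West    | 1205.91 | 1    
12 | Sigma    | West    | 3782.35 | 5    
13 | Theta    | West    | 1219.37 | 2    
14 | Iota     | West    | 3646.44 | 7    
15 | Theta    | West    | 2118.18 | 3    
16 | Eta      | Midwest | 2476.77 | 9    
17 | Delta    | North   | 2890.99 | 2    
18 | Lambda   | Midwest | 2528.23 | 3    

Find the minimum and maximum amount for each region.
SELECT region, MIN(amount), MAX(amount)
FROM orders
GROUP BY region

Result:
  Midwest: min=896.22, max=3377.19
  North: min=1309.25, max=3239.25
  West: min=138.49, max=3782.35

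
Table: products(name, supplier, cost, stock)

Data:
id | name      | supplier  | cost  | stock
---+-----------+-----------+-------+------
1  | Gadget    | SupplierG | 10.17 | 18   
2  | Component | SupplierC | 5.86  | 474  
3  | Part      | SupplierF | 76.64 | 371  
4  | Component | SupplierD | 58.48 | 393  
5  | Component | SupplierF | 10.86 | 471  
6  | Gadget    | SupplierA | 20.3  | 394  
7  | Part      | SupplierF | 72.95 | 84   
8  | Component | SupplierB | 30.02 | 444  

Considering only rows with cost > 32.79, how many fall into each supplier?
SELECT supplier, COUNT(*)
FROM products
WHERE cost > 32.79
GROUP BY supplier

Note: WHERE filters rows before grouping.

Result:
  SupplierD: 1
  SupplierF: 2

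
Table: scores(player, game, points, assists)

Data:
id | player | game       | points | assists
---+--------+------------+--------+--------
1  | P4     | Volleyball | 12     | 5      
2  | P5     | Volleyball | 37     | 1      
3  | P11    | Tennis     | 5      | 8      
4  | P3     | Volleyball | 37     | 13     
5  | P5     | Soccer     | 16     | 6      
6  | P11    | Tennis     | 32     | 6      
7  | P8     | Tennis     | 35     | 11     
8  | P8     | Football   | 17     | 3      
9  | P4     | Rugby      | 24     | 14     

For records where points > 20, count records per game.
SELECT game, COUNT(*)
FROM scores
WHERE points > 20
GROUP BY game

Note: WHERE filters rows before grouping.

Result:
  Rugby: 1
  Tennis: 2
  Volleyball: 2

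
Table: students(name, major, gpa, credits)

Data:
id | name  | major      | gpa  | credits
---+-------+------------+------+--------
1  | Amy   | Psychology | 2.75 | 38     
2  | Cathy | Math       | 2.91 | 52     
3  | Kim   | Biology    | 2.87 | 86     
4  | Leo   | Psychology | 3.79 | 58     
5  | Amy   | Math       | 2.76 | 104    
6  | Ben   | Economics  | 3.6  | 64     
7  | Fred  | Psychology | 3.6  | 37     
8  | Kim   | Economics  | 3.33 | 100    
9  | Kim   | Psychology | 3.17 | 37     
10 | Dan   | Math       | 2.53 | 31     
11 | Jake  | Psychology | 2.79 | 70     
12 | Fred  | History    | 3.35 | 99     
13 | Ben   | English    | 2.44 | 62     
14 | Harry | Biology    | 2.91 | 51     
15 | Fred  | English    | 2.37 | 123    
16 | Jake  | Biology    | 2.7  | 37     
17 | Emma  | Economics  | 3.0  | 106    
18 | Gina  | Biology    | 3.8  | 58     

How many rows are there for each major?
SELECT major, COUNT(*) as count
FROM students
GROUP BY major

Result:
  Biology: 4
  Economics: 3
  English: 2
  History: 1
  Math: 3
  Psychology: 5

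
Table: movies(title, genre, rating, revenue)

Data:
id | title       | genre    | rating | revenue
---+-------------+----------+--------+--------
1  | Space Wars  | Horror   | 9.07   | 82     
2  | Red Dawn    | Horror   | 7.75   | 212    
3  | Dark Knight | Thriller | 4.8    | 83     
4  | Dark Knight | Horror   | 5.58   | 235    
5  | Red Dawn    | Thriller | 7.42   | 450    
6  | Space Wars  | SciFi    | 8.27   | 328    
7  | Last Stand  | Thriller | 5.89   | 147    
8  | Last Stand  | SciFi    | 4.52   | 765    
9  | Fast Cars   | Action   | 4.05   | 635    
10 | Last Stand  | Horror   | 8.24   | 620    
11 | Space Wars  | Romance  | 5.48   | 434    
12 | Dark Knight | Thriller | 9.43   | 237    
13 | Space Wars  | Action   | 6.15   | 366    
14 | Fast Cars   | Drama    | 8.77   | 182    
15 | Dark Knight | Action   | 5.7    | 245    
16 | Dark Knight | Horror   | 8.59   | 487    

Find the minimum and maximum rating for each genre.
SELECT genre, MIN(rating), MAX(rating)
FROM movies
GROUP BY genre

Result:
  Action: min=4.05, max=6.15
  Drama: min=8.77, max=8.77
  Horror: min=5.58, max=9.07
  Romance: min=5.48, max=5.48
  SciFi: min=4.52, max=8.27
  Thriller: min=4.80, max=9.43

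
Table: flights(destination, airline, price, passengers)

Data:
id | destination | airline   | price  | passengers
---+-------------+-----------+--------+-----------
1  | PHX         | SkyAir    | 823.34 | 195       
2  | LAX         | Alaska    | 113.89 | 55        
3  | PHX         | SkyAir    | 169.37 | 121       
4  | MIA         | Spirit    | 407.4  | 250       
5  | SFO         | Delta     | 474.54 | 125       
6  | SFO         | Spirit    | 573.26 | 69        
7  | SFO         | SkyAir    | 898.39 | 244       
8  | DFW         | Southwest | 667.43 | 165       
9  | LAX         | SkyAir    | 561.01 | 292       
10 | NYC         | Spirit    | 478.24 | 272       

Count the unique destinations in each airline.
SELECT airline, COUNT(DISTINCT destination)
FROM flights
GROUP BY airline

Result:
  Alaska: 1 distinct
  Delta: 1 distinct
  SkyAir: 3 distinct
  Southwest: 1 distinct
  Spirit: 3 distinct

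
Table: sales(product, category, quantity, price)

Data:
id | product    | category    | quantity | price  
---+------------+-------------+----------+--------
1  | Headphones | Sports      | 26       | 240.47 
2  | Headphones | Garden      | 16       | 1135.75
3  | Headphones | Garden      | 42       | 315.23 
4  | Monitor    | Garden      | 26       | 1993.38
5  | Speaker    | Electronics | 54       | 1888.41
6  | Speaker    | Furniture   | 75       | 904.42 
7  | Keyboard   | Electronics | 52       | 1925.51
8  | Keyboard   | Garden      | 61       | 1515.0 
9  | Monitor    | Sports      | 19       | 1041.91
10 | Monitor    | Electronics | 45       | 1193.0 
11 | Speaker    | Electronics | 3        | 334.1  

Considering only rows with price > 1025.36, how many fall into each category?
SELECT category, COUNT(*)
FROM sales
WHERE price > 1025.36
GROUP BY category

Note: WHERE filters rows before grouping.

Result:
  Electronics: 3
  Garden: 3
  Sports: 1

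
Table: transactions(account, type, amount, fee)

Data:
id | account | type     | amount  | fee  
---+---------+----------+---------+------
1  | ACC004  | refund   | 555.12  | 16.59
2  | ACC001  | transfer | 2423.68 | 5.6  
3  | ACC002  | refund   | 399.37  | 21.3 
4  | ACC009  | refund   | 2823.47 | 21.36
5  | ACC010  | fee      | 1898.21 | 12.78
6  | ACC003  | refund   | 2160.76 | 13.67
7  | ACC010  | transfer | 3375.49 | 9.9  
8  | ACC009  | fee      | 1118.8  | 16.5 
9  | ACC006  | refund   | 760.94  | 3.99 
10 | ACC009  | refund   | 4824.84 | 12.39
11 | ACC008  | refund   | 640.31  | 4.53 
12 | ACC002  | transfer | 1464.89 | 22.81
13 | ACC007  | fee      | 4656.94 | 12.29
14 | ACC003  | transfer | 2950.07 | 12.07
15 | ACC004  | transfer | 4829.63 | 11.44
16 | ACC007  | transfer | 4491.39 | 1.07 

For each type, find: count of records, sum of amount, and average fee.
SELECT type,
       COUNT(*) as cnt,
       SUM(amount) as total_amount,
       AVG(fee) as avg_fee
FROM transactions
GROUP BY type

Result:
  fee: 3 records, 7673.95 total amount, 13.86 avg fee
  refund: 7 records, 12164.81 total amount, 13.40 avg fee
  transfer: 6 records, 19535.15 total amount, 10.48 avg fee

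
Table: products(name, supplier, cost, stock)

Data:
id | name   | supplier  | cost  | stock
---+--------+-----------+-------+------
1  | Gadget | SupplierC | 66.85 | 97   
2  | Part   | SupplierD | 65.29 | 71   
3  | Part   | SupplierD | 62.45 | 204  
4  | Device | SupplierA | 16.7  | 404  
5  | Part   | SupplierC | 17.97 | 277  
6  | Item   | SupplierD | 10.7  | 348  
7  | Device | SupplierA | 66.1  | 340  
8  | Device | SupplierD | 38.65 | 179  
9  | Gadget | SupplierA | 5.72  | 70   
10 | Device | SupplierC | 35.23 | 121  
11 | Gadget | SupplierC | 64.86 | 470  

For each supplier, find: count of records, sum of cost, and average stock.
SELECT supplier,
       COUNT(*) as cnt,
       SUM(cost) as total_cost,
       AVG(stock) as avg_stock
FROM products
GROUP BY supplier

Result:
  SupplierA: 3 records, 88.52 total cost, 271.33 avg stock
  SupplierC: 4 records, 184.91 total cost, 241.25 avg stock
  SupplierD: 4 records, 177.09 total cost, 200.50 avg stock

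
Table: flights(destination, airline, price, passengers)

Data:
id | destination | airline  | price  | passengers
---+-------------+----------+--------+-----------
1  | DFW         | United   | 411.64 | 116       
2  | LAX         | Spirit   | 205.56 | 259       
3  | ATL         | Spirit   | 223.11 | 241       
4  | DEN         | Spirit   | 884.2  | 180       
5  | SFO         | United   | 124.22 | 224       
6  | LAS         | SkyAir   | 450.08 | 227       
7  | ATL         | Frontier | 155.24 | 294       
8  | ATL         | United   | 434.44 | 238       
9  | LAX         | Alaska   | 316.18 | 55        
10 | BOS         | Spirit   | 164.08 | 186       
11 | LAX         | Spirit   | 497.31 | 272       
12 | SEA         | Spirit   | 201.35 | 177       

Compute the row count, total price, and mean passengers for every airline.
SELECT airline,
       COUNT(*) as cnt,
       SUM(price) as total_price,
       AVG(passengers) as avg_passengers
FROM flights
GROUP BY airline

Result:
  Alaska: 1 records, 316.18 total price, 55.00 avg passengers
  Frontier: 1 records, 155.24 total price, 294.00 avg passengers
  SkyAir: 1 records, 450.08 total price, 227.00 avg passengers
  Spirit: 6 records, 2175.61 total price, 219.17 avg passengers
  United: 3 records, 970.30 total price, 192.67 avg passengers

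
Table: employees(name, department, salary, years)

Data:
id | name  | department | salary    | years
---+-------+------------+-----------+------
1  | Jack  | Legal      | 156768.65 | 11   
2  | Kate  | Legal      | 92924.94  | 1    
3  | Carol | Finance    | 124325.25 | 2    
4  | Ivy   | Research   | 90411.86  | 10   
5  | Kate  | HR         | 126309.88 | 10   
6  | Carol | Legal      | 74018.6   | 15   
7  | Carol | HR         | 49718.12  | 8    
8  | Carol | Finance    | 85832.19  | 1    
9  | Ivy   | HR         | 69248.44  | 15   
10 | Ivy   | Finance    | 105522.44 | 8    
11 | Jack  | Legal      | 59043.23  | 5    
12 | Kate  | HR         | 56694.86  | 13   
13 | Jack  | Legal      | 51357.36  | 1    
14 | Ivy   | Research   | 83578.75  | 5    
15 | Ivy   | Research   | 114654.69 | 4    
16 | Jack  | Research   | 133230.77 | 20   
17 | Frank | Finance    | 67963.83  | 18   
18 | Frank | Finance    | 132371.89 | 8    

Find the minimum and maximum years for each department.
SELECT department, MIN(years), MAX(years)
FROM employees
GROUP BY department

Result:
  Finance: min=1, max=18
  HR: min=8, max=15
  Legal: min=1, max=15
  Research: min=4, max=20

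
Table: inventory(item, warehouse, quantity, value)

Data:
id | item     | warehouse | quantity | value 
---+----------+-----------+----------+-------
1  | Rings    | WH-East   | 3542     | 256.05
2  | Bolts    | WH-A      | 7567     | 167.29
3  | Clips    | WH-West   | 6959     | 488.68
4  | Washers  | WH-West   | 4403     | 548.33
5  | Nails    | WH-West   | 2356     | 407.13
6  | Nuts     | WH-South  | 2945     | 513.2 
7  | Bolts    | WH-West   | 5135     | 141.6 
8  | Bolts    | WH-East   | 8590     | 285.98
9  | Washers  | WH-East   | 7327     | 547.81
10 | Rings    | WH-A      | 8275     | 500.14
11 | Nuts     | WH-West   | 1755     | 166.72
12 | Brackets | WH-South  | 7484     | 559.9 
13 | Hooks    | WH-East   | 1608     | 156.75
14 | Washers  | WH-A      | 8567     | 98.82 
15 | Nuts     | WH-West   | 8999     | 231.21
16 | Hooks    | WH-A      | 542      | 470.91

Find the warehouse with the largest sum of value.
SELECT warehouse, SUM(value) as val
FROM inventory
GROUP BY warehouse
ORDER BY val DESC
LIMIT 1

Result: WH-West with sum(value) = 1983.67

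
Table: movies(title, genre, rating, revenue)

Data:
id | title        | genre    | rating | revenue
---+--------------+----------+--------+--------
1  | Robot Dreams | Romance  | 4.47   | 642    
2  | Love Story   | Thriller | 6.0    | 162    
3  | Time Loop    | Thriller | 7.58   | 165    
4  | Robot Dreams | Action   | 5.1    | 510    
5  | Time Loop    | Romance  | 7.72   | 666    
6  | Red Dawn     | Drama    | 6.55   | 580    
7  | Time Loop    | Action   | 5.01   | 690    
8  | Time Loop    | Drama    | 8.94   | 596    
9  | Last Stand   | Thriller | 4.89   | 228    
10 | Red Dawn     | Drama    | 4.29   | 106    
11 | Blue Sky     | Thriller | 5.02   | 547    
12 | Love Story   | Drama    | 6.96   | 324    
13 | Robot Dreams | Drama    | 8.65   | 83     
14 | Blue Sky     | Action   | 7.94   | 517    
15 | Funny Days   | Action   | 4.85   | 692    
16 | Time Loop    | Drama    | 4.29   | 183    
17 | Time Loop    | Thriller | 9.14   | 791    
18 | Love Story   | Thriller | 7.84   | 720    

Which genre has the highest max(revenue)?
SELECT genre, MAX(revenue) as val
FROM movies
GROUP BY genre
ORDER BY val DESC
LIMIT 1

Result: Thriller with max(revenue) = 791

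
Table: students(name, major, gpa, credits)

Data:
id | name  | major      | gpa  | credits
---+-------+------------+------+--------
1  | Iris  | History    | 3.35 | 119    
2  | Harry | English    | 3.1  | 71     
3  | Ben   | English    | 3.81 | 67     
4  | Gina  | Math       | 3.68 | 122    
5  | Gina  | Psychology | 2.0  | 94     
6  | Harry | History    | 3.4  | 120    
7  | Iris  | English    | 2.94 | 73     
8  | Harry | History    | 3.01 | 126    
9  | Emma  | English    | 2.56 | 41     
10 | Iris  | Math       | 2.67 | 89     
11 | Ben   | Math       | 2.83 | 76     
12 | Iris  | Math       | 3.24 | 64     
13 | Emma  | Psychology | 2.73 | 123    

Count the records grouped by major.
SELECT major, COUNT(*) as count
FROM students
GROUP BY major

Result:
  English: 4
  History: 3
  Math: 4
  Psychology: 2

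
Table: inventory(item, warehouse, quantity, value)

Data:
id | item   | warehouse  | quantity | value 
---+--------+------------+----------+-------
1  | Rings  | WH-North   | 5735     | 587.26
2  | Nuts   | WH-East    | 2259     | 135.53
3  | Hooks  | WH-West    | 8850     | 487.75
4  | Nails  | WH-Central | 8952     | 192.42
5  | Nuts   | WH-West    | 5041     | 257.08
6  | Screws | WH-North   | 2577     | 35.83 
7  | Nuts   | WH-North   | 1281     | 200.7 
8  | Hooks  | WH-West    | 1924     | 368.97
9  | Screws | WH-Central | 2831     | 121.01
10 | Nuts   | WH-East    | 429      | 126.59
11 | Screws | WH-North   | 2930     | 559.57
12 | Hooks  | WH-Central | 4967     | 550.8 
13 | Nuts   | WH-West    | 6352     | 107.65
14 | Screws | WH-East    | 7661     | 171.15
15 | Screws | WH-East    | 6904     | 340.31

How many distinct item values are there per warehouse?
SELECT warehouse, COUNT(DISTINCT item)
FROM inventory
GROUP BY warehouse

Result:
  WH-Central: 3 distinct
  WH-East: 2 distinct
  WH-North: 3 distinct
  WH-West: 2 distinct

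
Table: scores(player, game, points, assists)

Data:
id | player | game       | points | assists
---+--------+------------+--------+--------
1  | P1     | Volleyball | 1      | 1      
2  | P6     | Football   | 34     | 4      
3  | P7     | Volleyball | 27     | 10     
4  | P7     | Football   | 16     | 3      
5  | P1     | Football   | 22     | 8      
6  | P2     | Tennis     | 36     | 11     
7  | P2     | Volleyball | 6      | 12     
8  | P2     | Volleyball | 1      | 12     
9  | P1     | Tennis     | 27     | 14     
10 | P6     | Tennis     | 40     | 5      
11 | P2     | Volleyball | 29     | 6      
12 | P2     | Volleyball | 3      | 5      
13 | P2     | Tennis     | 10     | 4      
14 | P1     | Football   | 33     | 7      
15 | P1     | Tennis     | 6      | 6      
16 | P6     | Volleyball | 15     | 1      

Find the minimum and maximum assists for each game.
SELECT game, MIN(assists), MAX(assists)
FROM scores
GROUP BY game

Result:
  Football: min=3, max=8
  Tennis: min=4, max=14
  Volleyball: min=1, max=12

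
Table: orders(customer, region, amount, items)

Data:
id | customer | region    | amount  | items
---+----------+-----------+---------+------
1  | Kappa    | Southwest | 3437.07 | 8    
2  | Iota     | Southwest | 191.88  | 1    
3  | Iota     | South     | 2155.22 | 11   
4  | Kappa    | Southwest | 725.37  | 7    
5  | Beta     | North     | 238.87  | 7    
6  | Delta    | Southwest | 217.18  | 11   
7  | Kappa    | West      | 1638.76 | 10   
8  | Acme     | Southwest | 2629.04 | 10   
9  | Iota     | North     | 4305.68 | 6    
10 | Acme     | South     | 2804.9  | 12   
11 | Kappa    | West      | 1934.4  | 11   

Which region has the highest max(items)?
SELECT region, MAX(items) as val
FROM orders
GROUP BY region
ORDER BY val DESC
LIMIT 1

Result: South with max(items) = 12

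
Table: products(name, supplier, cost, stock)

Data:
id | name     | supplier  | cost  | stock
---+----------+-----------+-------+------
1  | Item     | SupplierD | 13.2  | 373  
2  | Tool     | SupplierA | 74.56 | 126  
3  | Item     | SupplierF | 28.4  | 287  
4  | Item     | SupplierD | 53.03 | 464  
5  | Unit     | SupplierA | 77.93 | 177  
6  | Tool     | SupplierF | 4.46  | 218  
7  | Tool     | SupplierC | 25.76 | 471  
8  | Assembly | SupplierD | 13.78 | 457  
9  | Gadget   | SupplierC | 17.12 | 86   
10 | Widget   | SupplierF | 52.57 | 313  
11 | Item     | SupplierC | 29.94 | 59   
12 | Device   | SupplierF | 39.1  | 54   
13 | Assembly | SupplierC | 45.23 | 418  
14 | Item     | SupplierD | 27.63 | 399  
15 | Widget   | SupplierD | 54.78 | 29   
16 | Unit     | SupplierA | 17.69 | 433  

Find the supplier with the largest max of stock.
SELECT supplier, MAX(stock) as val
FROM products
GROUP BY supplier
ORDER BY val DESC
LIMIT 1

Result: SupplierC with max(stock) = 471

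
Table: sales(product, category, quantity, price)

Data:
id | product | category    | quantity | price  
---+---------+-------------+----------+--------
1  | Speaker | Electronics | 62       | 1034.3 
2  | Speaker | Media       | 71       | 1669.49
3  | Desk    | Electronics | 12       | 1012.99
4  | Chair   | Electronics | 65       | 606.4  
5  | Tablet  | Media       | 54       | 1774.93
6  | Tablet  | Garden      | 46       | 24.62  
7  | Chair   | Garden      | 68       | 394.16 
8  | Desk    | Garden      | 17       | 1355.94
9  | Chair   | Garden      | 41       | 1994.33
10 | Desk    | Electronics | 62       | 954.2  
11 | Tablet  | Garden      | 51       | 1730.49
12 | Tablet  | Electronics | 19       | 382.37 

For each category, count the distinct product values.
SELECT category, COUNT(DISTINCT product)
FROM sales
GROUP BY category

Result:
  Electronics: 4 distinct
  Garden: 3 distinct
  Media: 2 distinct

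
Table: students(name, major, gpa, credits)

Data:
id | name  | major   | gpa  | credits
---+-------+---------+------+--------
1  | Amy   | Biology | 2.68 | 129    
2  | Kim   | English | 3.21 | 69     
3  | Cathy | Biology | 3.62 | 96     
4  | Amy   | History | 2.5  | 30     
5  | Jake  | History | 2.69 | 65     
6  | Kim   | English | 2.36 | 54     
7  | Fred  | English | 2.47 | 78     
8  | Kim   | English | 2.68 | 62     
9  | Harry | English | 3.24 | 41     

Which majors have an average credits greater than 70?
SELECT major, AVG(credits)
FROM students
GROUP BY major
HAVING AVG(credits) > 70

Result:
  Biology: avg=112.50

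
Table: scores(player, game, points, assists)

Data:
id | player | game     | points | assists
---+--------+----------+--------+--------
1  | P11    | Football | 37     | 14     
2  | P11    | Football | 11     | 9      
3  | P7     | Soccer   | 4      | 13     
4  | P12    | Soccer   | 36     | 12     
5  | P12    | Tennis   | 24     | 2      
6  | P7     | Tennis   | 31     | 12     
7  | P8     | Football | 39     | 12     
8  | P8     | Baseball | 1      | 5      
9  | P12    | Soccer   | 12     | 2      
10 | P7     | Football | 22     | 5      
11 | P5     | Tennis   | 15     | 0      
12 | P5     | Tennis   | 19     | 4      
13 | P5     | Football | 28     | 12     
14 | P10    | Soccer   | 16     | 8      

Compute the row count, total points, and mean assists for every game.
SELECT game,
       COUNT(*) as cnt,
       SUM(points) as total_points,
       AVG(assists) as avg_assists
FROM scores
GROUP BY game

Result:
  Baseball: 1 records, 1 total points, 5.00 avg assists
  Football: 5 records, 137 total points, 10.40 avg assists
  Soccer: 4 records, 68 total points, 8.75 avg assists
  Tennis: 4 records, 89 total points, 4.50 avg assists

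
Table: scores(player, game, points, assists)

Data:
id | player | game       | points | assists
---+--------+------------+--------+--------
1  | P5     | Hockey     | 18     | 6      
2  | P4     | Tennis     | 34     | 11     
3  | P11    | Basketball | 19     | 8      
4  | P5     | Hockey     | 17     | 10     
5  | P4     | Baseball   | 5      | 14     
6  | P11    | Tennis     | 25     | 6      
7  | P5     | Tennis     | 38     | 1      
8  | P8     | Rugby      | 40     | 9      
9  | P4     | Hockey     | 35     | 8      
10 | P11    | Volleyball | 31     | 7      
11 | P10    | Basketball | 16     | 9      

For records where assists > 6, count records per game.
SELECT game, COUNT(*)
FROM scores
WHERE assists > 6
GROUP BY game

Note: WHERE filters rows before grouping.

Result:
  Baseball: 1
  Basketball: 2
  Hockey: 2
  Rugby: 1
  Tennis: 1
  Volleyball: 1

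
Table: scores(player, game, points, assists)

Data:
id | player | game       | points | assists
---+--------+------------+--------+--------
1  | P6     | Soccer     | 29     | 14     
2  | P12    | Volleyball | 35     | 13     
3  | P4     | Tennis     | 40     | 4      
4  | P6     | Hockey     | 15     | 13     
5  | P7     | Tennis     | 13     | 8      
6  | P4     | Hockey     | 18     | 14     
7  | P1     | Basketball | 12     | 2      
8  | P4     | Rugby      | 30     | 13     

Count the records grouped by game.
SELECT game, COUNT(*) as count
FROM scores
GROUP BY game

Result:
  Basketball: 1
  Hockey: 2
  Rugby: 1
  Soccer: 1
  Tennis: 2
  Volleyball: 1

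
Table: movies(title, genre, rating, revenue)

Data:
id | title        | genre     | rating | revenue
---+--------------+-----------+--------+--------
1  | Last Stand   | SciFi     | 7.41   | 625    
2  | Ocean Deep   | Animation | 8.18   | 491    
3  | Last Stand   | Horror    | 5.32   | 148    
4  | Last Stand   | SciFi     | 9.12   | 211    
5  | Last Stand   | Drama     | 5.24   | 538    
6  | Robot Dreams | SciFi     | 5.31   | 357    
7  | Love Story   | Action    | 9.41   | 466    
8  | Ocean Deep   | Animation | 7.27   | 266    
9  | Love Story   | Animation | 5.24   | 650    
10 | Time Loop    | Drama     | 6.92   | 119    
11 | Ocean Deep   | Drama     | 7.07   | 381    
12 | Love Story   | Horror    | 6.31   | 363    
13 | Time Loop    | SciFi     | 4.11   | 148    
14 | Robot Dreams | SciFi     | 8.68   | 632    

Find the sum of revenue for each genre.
SELECT genre, SUM(revenue) as result
FROM movies
GROUP BY genre

Result:
  Action: 466
  Animation: 1407
  Drama: 1038
  Horror: 511
  SciFi: 1973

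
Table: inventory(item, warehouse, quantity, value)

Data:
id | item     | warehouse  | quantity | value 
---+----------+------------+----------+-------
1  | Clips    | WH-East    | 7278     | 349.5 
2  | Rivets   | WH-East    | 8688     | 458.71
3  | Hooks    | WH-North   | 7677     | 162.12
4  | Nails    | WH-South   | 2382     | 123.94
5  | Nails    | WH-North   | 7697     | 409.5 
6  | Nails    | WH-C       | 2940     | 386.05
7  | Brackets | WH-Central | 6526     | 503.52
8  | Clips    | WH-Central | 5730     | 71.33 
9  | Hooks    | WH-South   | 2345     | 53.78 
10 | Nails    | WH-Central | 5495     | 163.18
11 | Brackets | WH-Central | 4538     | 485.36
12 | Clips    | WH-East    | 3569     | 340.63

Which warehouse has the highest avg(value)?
SELECT warehouse, AVG(value) as val
FROM inventory
GROUP BY warehouse
ORDER BY val DESC
LIMIT 1

Result: WH-C with avg(value) = 386.05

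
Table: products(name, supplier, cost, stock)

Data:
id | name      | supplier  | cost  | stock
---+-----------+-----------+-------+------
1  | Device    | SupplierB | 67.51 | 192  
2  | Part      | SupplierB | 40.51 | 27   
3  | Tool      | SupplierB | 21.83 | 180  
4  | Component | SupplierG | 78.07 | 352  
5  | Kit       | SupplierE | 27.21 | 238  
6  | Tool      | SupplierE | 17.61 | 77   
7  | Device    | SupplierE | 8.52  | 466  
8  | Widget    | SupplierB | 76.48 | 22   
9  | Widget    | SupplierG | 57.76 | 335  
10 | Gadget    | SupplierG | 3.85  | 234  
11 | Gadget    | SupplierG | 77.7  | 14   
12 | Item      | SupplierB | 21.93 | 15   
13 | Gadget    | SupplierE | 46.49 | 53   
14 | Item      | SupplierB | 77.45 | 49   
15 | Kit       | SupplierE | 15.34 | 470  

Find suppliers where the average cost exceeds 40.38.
SELECT supplier, AVG(cost)
FROM products
GROUP BY supplier
HAVING AVG(cost) > 40.38

Result:
  SupplierB: avg=50.95
  SupplierG: avg=54.35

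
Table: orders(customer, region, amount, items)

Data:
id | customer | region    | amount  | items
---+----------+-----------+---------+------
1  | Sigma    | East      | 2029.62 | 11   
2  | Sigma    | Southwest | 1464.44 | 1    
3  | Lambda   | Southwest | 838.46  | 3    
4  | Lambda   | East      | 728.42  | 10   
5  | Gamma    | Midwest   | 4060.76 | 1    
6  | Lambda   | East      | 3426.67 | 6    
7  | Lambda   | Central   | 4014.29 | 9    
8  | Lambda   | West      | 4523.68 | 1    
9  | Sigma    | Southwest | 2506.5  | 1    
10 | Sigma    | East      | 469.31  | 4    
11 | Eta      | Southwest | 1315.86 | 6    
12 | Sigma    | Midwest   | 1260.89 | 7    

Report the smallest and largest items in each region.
SELECT region, MIN(items), MAX(items)
FROM orders
GROUP BY region

Result:
  Central: min=9, max=9
  East: min=4, max=11
  Midwest: min=1, max=7
  Southwest: min=1, max=6
  West: min=1, max=1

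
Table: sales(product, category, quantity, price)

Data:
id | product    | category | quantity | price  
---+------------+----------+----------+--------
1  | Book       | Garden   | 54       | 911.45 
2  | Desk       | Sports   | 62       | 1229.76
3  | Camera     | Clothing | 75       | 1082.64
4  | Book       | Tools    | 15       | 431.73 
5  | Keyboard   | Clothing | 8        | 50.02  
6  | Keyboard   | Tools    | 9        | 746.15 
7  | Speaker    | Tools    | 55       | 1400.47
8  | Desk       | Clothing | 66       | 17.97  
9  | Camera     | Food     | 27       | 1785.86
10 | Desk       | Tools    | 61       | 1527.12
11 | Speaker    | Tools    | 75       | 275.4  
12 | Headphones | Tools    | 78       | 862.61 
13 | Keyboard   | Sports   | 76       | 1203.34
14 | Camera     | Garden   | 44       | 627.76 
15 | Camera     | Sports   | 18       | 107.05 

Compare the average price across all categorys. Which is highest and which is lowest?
SELECT category, AVG(price)
FROM sales
GROUP BY category
ORDER BY AVG(price)

All groups:
  Clothing: 383.54
  Garden: 769.61
  Sports: 846.72
  Tools: 873.91
  Food: 1785.86

Highest: Food (1785.86)
Lowest: Clothing (383.54)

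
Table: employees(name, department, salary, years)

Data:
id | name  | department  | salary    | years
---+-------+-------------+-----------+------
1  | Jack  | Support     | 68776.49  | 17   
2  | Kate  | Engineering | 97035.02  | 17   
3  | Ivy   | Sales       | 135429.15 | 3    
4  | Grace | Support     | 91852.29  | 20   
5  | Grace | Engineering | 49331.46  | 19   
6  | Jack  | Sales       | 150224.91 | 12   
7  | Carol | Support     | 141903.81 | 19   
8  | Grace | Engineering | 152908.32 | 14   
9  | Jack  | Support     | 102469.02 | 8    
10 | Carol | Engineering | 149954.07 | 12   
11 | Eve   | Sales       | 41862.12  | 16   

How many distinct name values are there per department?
SELECT department, COUNT(DISTINCT name)
FROM employees
GROUP BY department

Result:
  Engineering: 3 distinct
  Sales: 3 distinct
  Support: 3 distinct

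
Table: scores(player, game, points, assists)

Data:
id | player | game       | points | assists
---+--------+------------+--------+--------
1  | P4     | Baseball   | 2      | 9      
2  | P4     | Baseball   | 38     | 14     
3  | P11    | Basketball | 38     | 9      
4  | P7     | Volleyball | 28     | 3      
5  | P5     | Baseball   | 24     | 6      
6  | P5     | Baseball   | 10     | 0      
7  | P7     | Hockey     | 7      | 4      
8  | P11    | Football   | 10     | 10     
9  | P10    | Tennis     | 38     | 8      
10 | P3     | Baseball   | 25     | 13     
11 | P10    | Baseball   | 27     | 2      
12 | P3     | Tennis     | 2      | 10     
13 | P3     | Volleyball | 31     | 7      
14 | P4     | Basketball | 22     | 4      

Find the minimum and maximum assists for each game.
SELECT game, MIN(assists), MAX(assists)
FROM scores
GROUP BY game

Result:
  Baseball: min=0, max=14
  Basketball: min=4, max=9
  Football: min=10, max=10
  Hockey: min=4, max=4
  Tennis: min=8, max=10
  Volleyball: min=3, max=7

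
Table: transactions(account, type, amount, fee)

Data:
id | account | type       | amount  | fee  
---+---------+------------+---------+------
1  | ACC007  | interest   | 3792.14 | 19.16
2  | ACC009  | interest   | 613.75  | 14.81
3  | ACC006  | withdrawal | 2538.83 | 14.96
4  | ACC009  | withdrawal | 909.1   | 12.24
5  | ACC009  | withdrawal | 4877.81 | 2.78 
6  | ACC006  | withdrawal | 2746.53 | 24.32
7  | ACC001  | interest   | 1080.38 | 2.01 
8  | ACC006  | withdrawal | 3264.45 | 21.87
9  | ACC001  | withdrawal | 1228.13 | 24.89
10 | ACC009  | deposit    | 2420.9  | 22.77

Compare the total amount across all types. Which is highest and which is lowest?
SELECT type, SUM(amount)
FROM transactions
GROUP BY type
ORDER BY SUM(amount)

All groups:
  deposit: 2420.90
  interest: 5486.27
  withdrawal: 15564.85

Highest: withdrawal (15564.85)
Lowest: deposit (2420.90)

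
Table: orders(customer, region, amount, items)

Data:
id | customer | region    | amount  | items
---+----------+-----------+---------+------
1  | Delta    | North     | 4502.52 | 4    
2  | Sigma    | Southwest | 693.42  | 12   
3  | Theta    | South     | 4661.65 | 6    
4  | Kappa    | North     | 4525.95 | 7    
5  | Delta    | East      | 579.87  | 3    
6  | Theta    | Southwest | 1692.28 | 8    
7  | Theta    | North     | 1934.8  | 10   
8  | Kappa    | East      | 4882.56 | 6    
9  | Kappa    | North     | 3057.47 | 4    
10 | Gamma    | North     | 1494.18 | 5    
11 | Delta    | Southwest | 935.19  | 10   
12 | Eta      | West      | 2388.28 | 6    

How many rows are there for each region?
SELECT region, COUNT(*) as count
FROM orders
GROUP BY region

Result:
  East: 2
  North: 5
  South: 1
  Southwest: 3
  West: 1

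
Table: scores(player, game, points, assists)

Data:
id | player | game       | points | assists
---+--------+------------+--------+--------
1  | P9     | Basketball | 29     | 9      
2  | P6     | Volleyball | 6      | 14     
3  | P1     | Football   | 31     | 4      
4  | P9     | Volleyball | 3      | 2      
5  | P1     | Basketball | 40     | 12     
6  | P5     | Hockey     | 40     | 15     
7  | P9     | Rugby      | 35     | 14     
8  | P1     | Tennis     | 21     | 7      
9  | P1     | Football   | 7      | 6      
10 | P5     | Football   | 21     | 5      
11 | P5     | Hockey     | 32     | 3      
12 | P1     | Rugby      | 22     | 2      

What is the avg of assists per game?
SELECT game, AVG(assists) as result
FROM scores
GROUP BY game

Result:
  Basketball: 10.50
  Football: 5.00
  Hockey: 9.00
  Rugby: 8.00
  Tennis: 7.00
  Volleyball: 8.00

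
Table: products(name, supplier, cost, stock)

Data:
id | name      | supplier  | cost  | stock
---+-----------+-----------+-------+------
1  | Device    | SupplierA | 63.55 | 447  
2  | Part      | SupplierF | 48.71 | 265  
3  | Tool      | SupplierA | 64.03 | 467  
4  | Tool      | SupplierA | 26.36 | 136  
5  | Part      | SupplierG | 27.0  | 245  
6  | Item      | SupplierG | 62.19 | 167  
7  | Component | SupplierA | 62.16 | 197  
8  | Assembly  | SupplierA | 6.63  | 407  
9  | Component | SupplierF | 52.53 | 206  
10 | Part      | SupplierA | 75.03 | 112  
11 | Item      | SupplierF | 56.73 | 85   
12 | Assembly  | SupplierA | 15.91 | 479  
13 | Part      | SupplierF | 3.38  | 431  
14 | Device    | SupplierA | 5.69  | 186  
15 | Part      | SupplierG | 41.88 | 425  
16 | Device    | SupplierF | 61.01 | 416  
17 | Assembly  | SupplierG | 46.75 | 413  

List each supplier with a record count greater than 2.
SELECT supplier, COUNT(*) as cnt
FROM products
GROUP BY supplier
HAVING COUNT(*) > 2

Result:
  SupplierA: 8
  SupplierF: 5
  SupplierG: 4

Note: HAVING filters groups after aggregation, WHERE filters rows before.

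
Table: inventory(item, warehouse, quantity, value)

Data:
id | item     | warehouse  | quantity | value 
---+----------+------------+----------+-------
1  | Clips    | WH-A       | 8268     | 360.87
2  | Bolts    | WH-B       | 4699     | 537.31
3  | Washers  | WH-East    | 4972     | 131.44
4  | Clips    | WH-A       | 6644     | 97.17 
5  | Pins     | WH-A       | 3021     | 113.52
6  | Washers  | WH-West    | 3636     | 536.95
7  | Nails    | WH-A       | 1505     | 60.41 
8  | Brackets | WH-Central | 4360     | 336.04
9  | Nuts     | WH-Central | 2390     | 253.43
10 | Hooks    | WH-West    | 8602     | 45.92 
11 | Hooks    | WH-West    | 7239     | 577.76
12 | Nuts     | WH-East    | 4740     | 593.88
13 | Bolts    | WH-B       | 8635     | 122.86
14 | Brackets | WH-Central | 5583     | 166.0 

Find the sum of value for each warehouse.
SELECT warehouse, SUM(value) as result
FROM inventory
GROUP BY warehouse

Result:
  WH-A: 631.97
  WH-B: 660.17
  WH-Central: 755.47
  WH-East: 725.32
  WH-West: 1160.63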